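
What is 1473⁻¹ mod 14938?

3519

gcd(14938, 1473):
  14938 = 10·1473 + 208
  1473 = 7·208 + 17
  208 = 12·17 + 4
  17 = 4·4 + 1
  4 = 4·1
so gcd(14938, 1473) = 1.
Back-substitute for Bézout coefficients:
  1 = 17 - 4·4
  ... = 1473·(3519) + 14938·(-347)
So 1473·3519 ≡ 1 (mod 14938), and 3519 mod 14938 = 3519.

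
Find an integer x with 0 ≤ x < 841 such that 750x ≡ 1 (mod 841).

268

gcd(841, 750) = 1.
By Bézout, 750*(268) + 841*(-239) = 1.
So 750*268 ≡ 1 (mod 841), and 268 mod 841 = 268.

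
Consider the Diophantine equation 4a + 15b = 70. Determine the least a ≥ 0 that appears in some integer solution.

10

gcd(15, 4):
  15 = 3·4 + 3
  4 = 1·3 + 1
  3 = 3·1
so gcd(15, 4) = 1.
1 divides 70, so solutions exist.
Back-substitute for Bézout coefficients:
  1 = 4 - 1·3
  ... = 4·(4) + 15·(-1)
Scale by 70/1 = 70: (a₀, b₀) = (280, -70).
General solution: a = 280 + 15t, b = -70 - 4t for integer t.
a ≥ 0: smallest is 280 mod 15 = 10 (at t = -18), with b = 2.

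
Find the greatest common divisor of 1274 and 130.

26

gcd(1274, 130) = 26  (1274 = 9·130 + 104, 130 = 1·104 + 26, 104 = 4·26).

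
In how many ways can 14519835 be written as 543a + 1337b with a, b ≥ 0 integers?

gcd(1337, 543) = 1  (1337 = 2·543 + 251, 543 = 2·251 + 41, 251 = 6·41 + 5, 41 = 8·5 + 1, 5 = 5·1).
Back-substituting, 543·(261) + 1337·(-106) = 1.
Scale by 14519835: one solution is (3789676935, -1539102510). Reduce a mod 1337: (1241, 10356).
General: a = 1241 + 1337t, b = 10356 - 543t.
a ≥ 0 ⇒ t ≥ 0; b ≥ 0 ⇒ t ≤ 19. So t ∈ [0, 19]: 20 solutions.

20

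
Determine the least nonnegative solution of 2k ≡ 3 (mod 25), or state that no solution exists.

14

gcd(25, 2) = 1  (25 = 12·2 + 1, 2 = 2·1).
1 divides 3, so solutions exist.
Back-substituting, 2·(-12) + 25·(1) = 1.
So 2·(-12) ≡ 1 (mod 25); multiply by 3: k ≡ -36 (mod 25).
Smallest nonnegative: k = -36 mod 25 = 14.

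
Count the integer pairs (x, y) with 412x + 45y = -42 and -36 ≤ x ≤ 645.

15

gcd(412, 45):
  412 = 9*45 + 7
  45 = 6*7 + 3
  7 = 2*3 + 1
  3 = 3*1
so gcd(412, 45) = 1.
Back-substitute for Bézout coefficients:
  1 = 7 - 2*3
  ... = 412*(13) + 45*(-119)
Scale by -42: particular solution (-546, 4998); reduce x mod 45: (39, -358).
General solution: x = 39 + 45t, y = -358 - 412t for integer t.
-36 ≤ 39 + 45t ≤ 645 gives t ∈ [-1, 13], which is 15 values.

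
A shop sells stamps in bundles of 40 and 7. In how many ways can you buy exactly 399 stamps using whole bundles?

2

Need nonnegative integers with 40j + 7k = 399.
gcd(40, 7) = 1, and 40·(3) + 7·(-17) = 1.
So (j₀, k₀) = (1197, -6783); general j = 1197 + 7t, k = -6783 - 40t.
j ≥ 0 ⇒ t ≥ -171; k ≥ 0 ⇒ t ≤ -170. That's 2 values of t.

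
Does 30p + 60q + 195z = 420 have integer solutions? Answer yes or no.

gcd(60, 30) = 30  (60 = 2*30).
gcd(30, 195) = 15.
15 divides 420, so integer solutions exist.

yes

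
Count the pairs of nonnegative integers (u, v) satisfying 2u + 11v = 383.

17

gcd(11, 2):
  11 = 5*2 + 1
  2 = 2*1
so gcd(11, 2) = 1.
Back-substitute for Bézout coefficients:
  1 = 11 - 5*2
  ... = 2*(-5) + 11*(1)
Scale by 383: one solution is (-1915, 383). Reduce u mod 11: (10, 33).
General: u = 10 + 11t, v = 33 - 2t.
u ≥ 0 ⇒ t ≥ 0; v ≥ 0 ⇒ t ≤ 16. So t ∈ [0, 16]: 17 solutions.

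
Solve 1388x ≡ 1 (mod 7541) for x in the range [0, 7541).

7014

gcd(7541, 1388) = 1.
By Bézout, 1388*(-527) + 7541*(97) = 1.
So 1388*-527 ≡ 1 (mod 7541), and -527 mod 7541 = 7014.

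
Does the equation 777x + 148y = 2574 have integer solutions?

gcd(777, 148) = 37  (777 = 5*148 + 37, 148 = 4*37).
37 does not divide 2574 (remainder 21), so no integer solutions.

no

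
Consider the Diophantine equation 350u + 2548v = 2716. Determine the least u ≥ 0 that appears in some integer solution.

gcd(2548, 350):
  2548 = 7·350 + 98
  350 = 3·98 + 56
  98 = 1·56 + 42
  56 = 1·42 + 14
  42 = 3·14
so gcd(2548, 350) = 14.
14 divides 2716, so solutions exist.
Back-substitute for Bézout coefficients:
  14 = 56 - 1·42
  ... = 350·(51) + 2548·(-7)
Scale by 2716/14 = 194: (u₀, v₀) = (9894, -1358).
General solution: u = 9894 + 182t, v = -1358 - 25t for integer t.
u ≥ 0: smallest is 9894 mod 182 = 66 (at t = -54), with v = -8.

66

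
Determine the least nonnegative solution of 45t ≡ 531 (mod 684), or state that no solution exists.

gcd(684, 45):
  684 = 15·45 + 9
  45 = 5·9
so gcd(684, 45) = 9.
9 divides 531, so solutions exist.
Back-substitute for Bézout coefficients:
  9 = 684 - 15·45
  ... = 45·(-15) + 684·(1)
So 45·(-15) ≡ 9 (mod 684); multiply by 59: t ≡ -885 (mod 76).
Smallest nonnegative: t = -885 mod 76 = 27.

27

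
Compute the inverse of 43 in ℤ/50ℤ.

gcd(50, 43) = 1.
By Bézout, 43×(7) + 50×(-6) = 1.
So 43×7 ≡ 1 (mod 50), and 7 mod 50 = 7.

7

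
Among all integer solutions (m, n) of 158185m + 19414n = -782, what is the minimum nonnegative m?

20

gcd(158185, 19414) = 17.
17 divides -782, so solutions exist.
By Bézout, 158185·(223) + 19414·(-1817) = 17.
Scale by -782/17 = -46: (m₀, n₀) = (-10258, 83582).
General solution: m = -10258 + 1142t, n = 83582 - 9305t for integer t.
m ≥ 0: smallest is -10258 mod 1142 = 20 (at t = 9), with n = -163.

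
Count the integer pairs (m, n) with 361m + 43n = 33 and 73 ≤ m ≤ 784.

17

gcd(361, 43) = 1.
By Bézout, 361×(-5) + 43×(42) = 1.
Particular solution: (7, -58).
General solution: m = 7 + 43t, n = -58 - 361t for integer t.
73 ≤ 7 + 43t ≤ 784 gives t ∈ [2, 18], which is 17 values.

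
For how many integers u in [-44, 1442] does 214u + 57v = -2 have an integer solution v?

gcd(214, 57):
  214 = 3×57 + 43
  57 = 1×43 + 14
  43 = 3×14 + 1
  14 = 14×1
so gcd(214, 57) = 1.
Back-substitute for Bézout coefficients:
  1 = 43 - 3×14
  ... = 214×(4) + 57×(-15)
Scale by -2: particular solution (-8, 30); reduce u mod 57: (49, -184).
General solution: u = 49 + 57t, v = -184 - 214t for integer t.
-44 ≤ 49 + 57t ≤ 1442 gives t ∈ [-1, 24], which is 26 values.

26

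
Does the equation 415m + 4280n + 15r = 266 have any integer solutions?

no

gcd(4280, 415) = 5  (4280 = 10×415 + 130, 415 = 3×130 + 25, 130 = 5×25 + 5, 25 = 5×5).
gcd(5, 15) = 5.
5 does not divide 266 (remainder 1), so no integer solutions.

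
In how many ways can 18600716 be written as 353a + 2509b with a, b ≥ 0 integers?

gcd(2509, 353) = 1  (2509 = 7*353 + 38, 353 = 9*38 + 11, 38 = 3*11 + 5, 11 = 2*5 + 1, 5 = 5*1).
Back-substituting, 353*(462) + 2509*(-65) = 1.
Scale by 18600716: one solution is (8593530792, -1209046540). Reduce a mod 2509: (54, 7406).
General: a = 54 + 2509t, b = 7406 - 353t.
a ≥ 0 ⇒ t ≥ 0; b ≥ 0 ⇒ t ≤ 20. So t ∈ [0, 20]: 21 solutions.

21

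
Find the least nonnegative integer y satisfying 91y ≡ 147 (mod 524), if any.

445

gcd(524, 91) = 1  (524 = 5·91 + 69, 91 = 1·69 + 22, 69 = 3·22 + 3, 22 = 7·3 + 1, 3 = 3·1).
1 divides 147, so solutions exist.
Back-substituting, 91·(167) + 524·(-29) = 1.
So 91·(167) ≡ 1 (mod 524); multiply by 147: y ≡ 24549 (mod 524).
Smallest nonnegative: y = 24549 mod 524 = 445.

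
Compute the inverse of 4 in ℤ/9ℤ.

7

gcd(9, 4) = 1  (9 = 2×4 + 1, 4 = 4×1).
Back-substituting, 4×(-2) + 9×(1) = 1.
So 4×-2 ≡ 1 (mod 9), and -2 mod 9 = 7.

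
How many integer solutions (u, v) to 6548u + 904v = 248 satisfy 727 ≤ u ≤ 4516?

16

gcd(6548, 904) = 4  (6548 = 7×904 + 220, 904 = 4×220 + 24, 220 = 9×24 + 4, 24 = 6×4).
Back-substituting, 6548×(37) + 904×(-268) = 4.
Scale by 62: particular solution (2294, -16616); reduce u mod 226: (34, -246).
General solution: u = 34 + 226t, v = -246 - 1637t for integer t.
727 ≤ 34 + 226t ≤ 4516 gives t ∈ [4, 19], which is 16 values.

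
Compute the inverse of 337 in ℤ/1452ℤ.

349

gcd(1452, 337):
  1452 = 4·337 + 104
  337 = 3·104 + 25
  104 = 4·25 + 4
  25 = 6·4 + 1
  4 = 4·1
so gcd(1452, 337) = 1.
Back-substitute for Bézout coefficients:
  1 = 25 - 6·4
  ... = 337·(349) + 1452·(-81)
So 337·349 ≡ 1 (mod 1452), and 349 mod 1452 = 349.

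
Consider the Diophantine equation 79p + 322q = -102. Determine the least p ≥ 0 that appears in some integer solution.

gcd(322, 79) = 1.
1 divides -102, so solutions exist.
By Bézout, 79*(53) + 322*(-13) = 1.
Scale by -102/1 = -102: (p₀, q₀) = (-5406, 1326).
General solution: p = -5406 + 322t, q = 1326 - 79t for integer t.
p ≥ 0: smallest is -5406 mod 322 = 68 (at t = 17), with q = -17.

68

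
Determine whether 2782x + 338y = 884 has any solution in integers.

yes

gcd(2782, 338) = 26.
26 divides 884, so integer solutions exist.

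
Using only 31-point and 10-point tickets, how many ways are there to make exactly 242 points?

Need nonnegative integers with 31j + 10k = 242.
gcd(31, 10) = 1, and 31·(1) + 10·(-3) = 1.
So (j₀, k₀) = (242, -726); general j = 242 + 10t, k = -726 - 31t.
j ≥ 0 ⇒ t ≥ -24; k ≥ 0 ⇒ t ≤ -24. That's 1 value of t.

1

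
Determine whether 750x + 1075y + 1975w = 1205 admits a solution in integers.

gcd(1075, 750) = 25  (1075 = 1·750 + 325, 750 = 2·325 + 100, 325 = 3·100 + 25, 100 = 4·25).
gcd(25, 1975) = 25.
25 does not divide 1205 (remainder 5), so no integer solutions.

no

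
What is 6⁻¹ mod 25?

21

gcd(25, 6) = 1.
By Bézout, 6·(-4) + 25·(1) = 1.
So 6·-4 ≡ 1 (mod 25), and -4 mod 25 = 21.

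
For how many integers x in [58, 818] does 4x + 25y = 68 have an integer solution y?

gcd(25, 4) = 1  (25 = 6*4 + 1, 4 = 4*1).
Back-substituting, 4*(-6) + 25*(1) = 1.
Scale by 68: particular solution (-408, 68); reduce x mod 25: (17, 0).
General solution: x = 17 + 25t, y = 0 - 4t for integer t.
58 ≤ 17 + 25t ≤ 818 gives t ∈ [2, 32], which is 31 values.

31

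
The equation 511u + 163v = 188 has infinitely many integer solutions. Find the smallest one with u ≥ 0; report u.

gcd(511, 163):
  511 = 3×163 + 22
  163 = 7×22 + 9
  22 = 2×9 + 4
  9 = 2×4 + 1
  4 = 4×1
so gcd(511, 163) = 1.
1 divides 188, so solutions exist.
Back-substitute for Bézout coefficients:
  1 = 9 - 2×4
  ... = 511×(-37) + 163×(116)
Scale by 188/1 = 188: (u₀, v₀) = (-6956, 21808).
General solution: u = -6956 + 163t, v = 21808 - 511t for integer t.
u ≥ 0: smallest is -6956 mod 163 = 53 (at t = 43), with v = -165.

53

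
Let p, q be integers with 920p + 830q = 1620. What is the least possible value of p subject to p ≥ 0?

18

gcd(920, 830) = 10.
10 divides 1620, so solutions exist.
By Bézout, 920*(37) + 830*(-41) = 10.
Scale by 1620/10 = 162: (p₀, q₀) = (5994, -6642).
General solution: p = 5994 + 83t, q = -6642 - 92t for integer t.
p ≥ 0: smallest is 5994 mod 83 = 18 (at t = -72), with q = -18.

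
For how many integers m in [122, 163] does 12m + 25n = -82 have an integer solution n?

gcd(25, 12):
  25 = 2*12 + 1
  12 = 12*1
so gcd(25, 12) = 1.
Back-substitute for Bézout coefficients:
  1 = 25 - 2*12
  ... = 12*(-2) + 25*(1)
Scale by -82: particular solution (164, -82); reduce m mod 25: (14, -10).
General solution: m = 14 + 25t, n = -10 - 12t for integer t.
122 ≤ 14 + 25t ≤ 163 gives t ∈ [5, 5], which is 1 value.

1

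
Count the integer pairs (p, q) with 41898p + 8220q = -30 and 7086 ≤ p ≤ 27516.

gcd(41898, 8220) = 6  (41898 = 5*8220 + 798, 8220 = 10*798 + 240, 798 = 3*240 + 78, 240 = 3*78 + 6, 78 = 13*6).
Back-substituting, 41898*(-103) + 8220*(525) = 6.
Scale by -5: particular solution (515, -2625); reduce p mod 1370: (515, -2625).
General solution: p = 515 + 1370t, q = -2625 - 6983t for integer t.
7086 ≤ 515 + 1370t ≤ 27516 gives t ∈ [5, 19], which is 15 values.

15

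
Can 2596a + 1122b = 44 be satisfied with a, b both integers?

yes

gcd(2596, 1122) = 22  (2596 = 2×1122 + 352, 1122 = 3×352 + 66, 352 = 5×66 + 22, 66 = 3×22).
22 divides 44, so integer solutions exist.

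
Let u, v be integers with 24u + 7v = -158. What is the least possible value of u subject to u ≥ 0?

gcd(24, 7) = 1  (24 = 3·7 + 3, 7 = 2·3 + 1, 3 = 3·1).
1 divides -158, so solutions exist.
Back-substituting, 24·(-2) + 7·(7) = 1.
Scale by -158/1 = -158: (u₀, v₀) = (316, -1106).
General solution: u = 316 + 7t, v = -1106 - 24t for integer t.
u ≥ 0: smallest is 316 mod 7 = 1 (at t = -45), with v = -26.

1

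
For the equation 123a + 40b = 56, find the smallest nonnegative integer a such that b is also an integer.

gcd(123, 40):
  123 = 3·40 + 3
  40 = 13·3 + 1
  3 = 3·1
so gcd(123, 40) = 1.
1 divides 56, so solutions exist.
Back-substitute for Bézout coefficients:
  1 = 40 - 13·3
  ... = 123·(-13) + 40·(40)
Scale by 56/1 = 56: (a₀, b₀) = (-728, 2240).
General solution: a = -728 + 40t, b = 2240 - 123t for integer t.
a ≥ 0: smallest is -728 mod 40 = 32 (at t = 19), with b = -97.

32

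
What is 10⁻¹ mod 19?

gcd(19, 10):
  19 = 1*10 + 9
  10 = 1*9 + 1
  9 = 9*1
so gcd(19, 10) = 1.
Back-substitute for Bézout coefficients:
  1 = 10 - 1*9
  ... = 10*(2) + 19*(-1)
So 10*2 ≡ 1 (mod 19), and 2 mod 19 = 2.

2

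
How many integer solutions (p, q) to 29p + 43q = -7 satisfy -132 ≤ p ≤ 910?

24

gcd(43, 29):
  43 = 1*29 + 14
  29 = 2*14 + 1
  14 = 14*1
so gcd(43, 29) = 1.
Back-substitute for Bézout coefficients:
  1 = 29 - 2*14
  ... = 29*(3) + 43*(-2)
Scale by -7: particular solution (-21, 14); reduce p mod 43: (22, -15).
General solution: p = 22 + 43t, q = -15 - 29t for integer t.
-132 ≤ 22 + 43t ≤ 910 gives t ∈ [-3, 20], which is 24 values.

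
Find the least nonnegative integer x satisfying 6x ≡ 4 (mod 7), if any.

gcd(7, 6):
  7 = 1·6 + 1
  6 = 6·1
so gcd(7, 6) = 1.
1 divides 4, so solutions exist.
Back-substitute for Bézout coefficients:
  1 = 7 - 1·6
  ... = 6·(-1) + 7·(1)
So 6·(-1) ≡ 1 (mod 7); multiply by 4: x ≡ -4 (mod 7).
Smallest nonnegative: x = -4 mod 7 = 3.

3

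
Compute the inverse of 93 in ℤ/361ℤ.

gcd(361, 93) = 1  (361 = 3*93 + 82, 93 = 1*82 + 11, 82 = 7*11 + 5, 11 = 2*5 + 1, 5 = 5*1).
Back-substituting, 93*(66) + 361*(-17) = 1.
So 93*66 ≡ 1 (mod 361), and 66 mod 361 = 66.

66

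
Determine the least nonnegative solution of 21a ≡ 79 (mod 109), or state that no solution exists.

92

gcd(109, 21):
  109 = 5*21 + 4
  21 = 5*4 + 1
  4 = 4*1
so gcd(109, 21) = 1.
1 divides 79, so solutions exist.
Back-substitute for Bézout coefficients:
  1 = 21 - 5*4
  ... = 21*(26) + 109*(-5)
So 21*(26) ≡ 1 (mod 109); multiply by 79: a ≡ 2054 (mod 109).
Smallest nonnegative: a = 2054 mod 109 = 92.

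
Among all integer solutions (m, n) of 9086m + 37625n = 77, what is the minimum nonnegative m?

gcd(37625, 9086):
  37625 = 4×9086 + 1281
  9086 = 7×1281 + 119
  1281 = 10×119 + 91
  119 = 1×91 + 28
  91 = 3×28 + 7
  28 = 4×7
so gcd(37625, 9086) = 7.
7 divides 77, so solutions exist.
Back-substitute for Bézout coefficients:
  7 = 91 - 3×28
  ... = 9086×(-1263) + 37625×(305)
Scale by 77/7 = 11: (m₀, n₀) = (-13893, 3355).
General solution: m = -13893 + 5375t, n = 3355 - 1298t for integer t.
m ≥ 0: smallest is -13893 mod 5375 = 2232 (at t = 3), with n = -539.

2232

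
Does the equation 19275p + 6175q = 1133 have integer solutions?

no

gcd(19275, 6175) = 25  (19275 = 3·6175 + 750, 6175 = 8·750 + 175, 750 = 4·175 + 50, 175 = 3·50 + 25, 50 = 2·25).
25 does not divide 1133 (remainder 8), so no integer solutions.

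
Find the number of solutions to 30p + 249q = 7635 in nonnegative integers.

3

gcd(249, 30) = 3.
By Bézout, 30*(25) + 249*(-3) = 3.
One solution: (47, 25).
General: p = 47 + 83t, q = 25 - 10t.
p ≥ 0 ⇒ t ≥ 0; q ≥ 0 ⇒ t ≤ 2. So t ∈ [0, 2]: 3 solutions.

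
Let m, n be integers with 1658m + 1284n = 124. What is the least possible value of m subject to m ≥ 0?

608

gcd(1658, 1284) = 2.
2 divides 124, so solutions exist.
By Bézout, 1658*(103) + 1284*(-133) = 2.
Scale by 124/2 = 62: (m₀, n₀) = (6386, -8246).
General solution: m = 6386 + 642t, n = -8246 - 829t for integer t.
m ≥ 0: smallest is 6386 mod 642 = 608 (at t = -9), with n = -785.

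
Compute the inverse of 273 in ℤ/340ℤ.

gcd(340, 273):
  340 = 1·273 + 67
  273 = 4·67 + 5
  67 = 13·5 + 2
  5 = 2·2 + 1
  2 = 2·1
so gcd(340, 273) = 1.
Back-substitute for Bézout coefficients:
  1 = 5 - 2·2
  ... = 273·(137) + 340·(-110)
So 273·137 ≡ 1 (mod 340), and 137 mod 340 = 137.

137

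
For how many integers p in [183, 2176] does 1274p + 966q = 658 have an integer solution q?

gcd(1274, 966):
  1274 = 1*966 + 308
  966 = 3*308 + 42
  308 = 7*42 + 14
  42 = 3*14
so gcd(1274, 966) = 14.
Back-substitute for Bézout coefficients:
  14 = 308 - 7*42
  ... = 1274*(22) + 966*(-29)
Scale by 47: particular solution (1034, -1363); reduce p mod 69: (68, -89).
General solution: p = 68 + 69t, q = -89 - 91t for integer t.
183 ≤ 68 + 69t ≤ 2176 gives t ∈ [2, 30], which is 29 values.

29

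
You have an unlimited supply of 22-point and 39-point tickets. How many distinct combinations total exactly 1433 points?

1

Need nonnegative integers with 22j + 39k = 1433.
gcd(22, 39) = 1, and 22·(16) + 39·(-9) = 1.
So (j₀, k₀) = (22928, -12897); general j = 22928 + 39t, k = -12897 - 22t.
j ≥ 0 ⇒ t ≥ -587; k ≥ 0 ⇒ t ≤ -587. That's 1 value of t.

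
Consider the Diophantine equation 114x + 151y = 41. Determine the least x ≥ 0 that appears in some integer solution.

105

gcd(151, 114):
  151 = 1·114 + 37
  114 = 3·37 + 3
  37 = 12·3 + 1
  3 = 3·1
so gcd(151, 114) = 1.
1 divides 41, so solutions exist.
Back-substitute for Bézout coefficients:
  1 = 37 - 12·3
  ... = 114·(-49) + 151·(37)
Scale by 41/1 = 41: (x₀, y₀) = (-2009, 1517).
General solution: x = -2009 + 151t, y = 1517 - 114t for integer t.
x ≥ 0: smallest is -2009 mod 151 = 105 (at t = 14), with y = -79.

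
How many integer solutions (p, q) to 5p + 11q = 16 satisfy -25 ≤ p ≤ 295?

29

gcd(11, 5) = 1  (11 = 2×5 + 1, 5 = 5×1).
Back-substituting, 5×(-2) + 11×(1) = 1.
Scale by 16: particular solution (-32, 16); reduce p mod 11: (1, 1).
General solution: p = 1 + 11t, q = 1 - 5t for integer t.
-25 ≤ 1 + 11t ≤ 295 gives t ∈ [-2, 26], which is 29 values.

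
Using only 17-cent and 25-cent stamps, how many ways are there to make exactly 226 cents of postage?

Need nonnegative integers with 17j + 25k = 226.
gcd(17, 25) = 1, and 17·(3) + 25·(-2) = 1.
So (j₀, k₀) = (678, -452); general j = 678 + 25t, k = -452 - 17t.
j ≥ 0 ⇒ t ≥ -27; k ≥ 0 ⇒ t ≤ -27. That's 1 value of t.

1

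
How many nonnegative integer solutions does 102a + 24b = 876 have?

gcd(102, 24):
  102 = 4*24 + 6
  24 = 4*6
so gcd(102, 24) = 6.
Back-substitute for Bézout coefficients:
  6 = 102 - 4*24
  ... = 102*(1) + 24*(-4)
Scale by 146: one solution is (146, -584). Reduce a mod 4: (2, 28).
General: a = 2 + 4t, b = 28 - 17t.
a ≥ 0 ⇒ t ≥ 0; b ≥ 0 ⇒ t ≤ 1. So t ∈ [0, 1]: 2 solutions.

2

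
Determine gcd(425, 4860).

gcd(4860, 425):
  4860 = 11*425 + 185
  425 = 2*185 + 55
  185 = 3*55 + 20
  55 = 2*20 + 15
  20 = 1*15 + 5
  15 = 3*5
so gcd(4860, 425) = 5.

5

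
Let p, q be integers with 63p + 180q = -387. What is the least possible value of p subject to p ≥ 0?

gcd(180, 63) = 9  (180 = 2·63 + 54, 63 = 1·54 + 9, 54 = 6·9).
9 divides -387, so solutions exist.
Back-substituting, 63·(3) + 180·(-1) = 9.
Scale by -387/9 = -43: (p₀, q₀) = (-129, 43).
General solution: p = -129 + 20t, q = 43 - 7t for integer t.
p ≥ 0: smallest is -129 mod 20 = 11 (at t = 7), with q = -6.

11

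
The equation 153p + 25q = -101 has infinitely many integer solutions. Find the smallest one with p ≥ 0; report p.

gcd(153, 25):
  153 = 6×25 + 3
  25 = 8×3 + 1
  3 = 3×1
so gcd(153, 25) = 1.
1 divides -101, so solutions exist.
Back-substitute for Bézout coefficients:
  1 = 25 - 8×3
  ... = 153×(-8) + 25×(49)
Scale by -101/1 = -101: (p₀, q₀) = (808, -4949).
General solution: p = 808 + 25t, q = -4949 - 153t for integer t.
p ≥ 0: smallest is 808 mod 25 = 8 (at t = -32), with q = -53.

8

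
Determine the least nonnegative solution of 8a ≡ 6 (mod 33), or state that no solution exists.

gcd(33, 8) = 1  (33 = 4·8 + 1, 8 = 8·1).
1 divides 6, so solutions exist.
Back-substituting, 8·(-4) + 33·(1) = 1.
So 8·(-4) ≡ 1 (mod 33); multiply by 6: a ≡ -24 (mod 33).
Smallest nonnegative: a = -24 mod 33 = 9.

9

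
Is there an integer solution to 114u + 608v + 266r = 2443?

no

gcd(608, 114) = 38.
gcd(38, 266) = 38.
38 does not divide 2443 (remainder 11), so no integer solutions.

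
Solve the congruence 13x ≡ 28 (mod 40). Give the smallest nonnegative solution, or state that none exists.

gcd(40, 13) = 1.
1 divides 28, so solutions exist.
By Bézout, 13*(-3) + 40*(1) = 1.
So 13*(-3) ≡ 1 (mod 40); multiply by 28: x ≡ -84 (mod 40).
Smallest nonnegative: x = -84 mod 40 = 36.

36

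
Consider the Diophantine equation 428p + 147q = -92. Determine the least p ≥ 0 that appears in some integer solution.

gcd(428, 147) = 1.
1 divides -92, so solutions exist.
By Bézout, 428×(-34) + 147×(99) = 1.
Scale by -92/1 = -92: (p₀, q₀) = (3128, -9108).
General solution: p = 3128 + 147t, q = -9108 - 428t for integer t.
p ≥ 0: smallest is 3128 mod 147 = 41 (at t = -21), with q = -120.

41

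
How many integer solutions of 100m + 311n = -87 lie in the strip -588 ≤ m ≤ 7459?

gcd(311, 100) = 1  (311 = 3·100 + 11, 100 = 9·11 + 1, 11 = 11·1).
Back-substituting, 100·(28) + 311·(-9) = 1.
Scale by -87: particular solution (-2436, 783); reduce m mod 311: (52, -17).
General solution: m = 52 + 311t, n = -17 - 100t for integer t.
-588 ≤ 52 + 311t ≤ 7459 gives t ∈ [-2, 23], which is 26 values.

26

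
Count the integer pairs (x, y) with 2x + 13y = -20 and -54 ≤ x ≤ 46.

gcd(13, 2):
  13 = 6*2 + 1
  2 = 2*1
so gcd(13, 2) = 1.
Back-substitute for Bézout coefficients:
  1 = 13 - 6*2
  ... = 2*(-6) + 13*(1)
Scale by -20: particular solution (120, -20); reduce x mod 13: (3, -2).
General solution: x = 3 + 13t, y = -2 - 2t for integer t.
-54 ≤ 3 + 13t ≤ 46 gives t ∈ [-4, 3], which is 8 values.

8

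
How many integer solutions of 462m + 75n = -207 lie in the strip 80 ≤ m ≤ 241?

7

gcd(462, 75) = 3.
By Bézout, 462*(-6) + 75*(37) = 3.
Particular solution: (14, -89).
General solution: m = 14 + 25t, n = -89 - 154t for integer t.
80 ≤ 14 + 25t ≤ 241 gives t ∈ [3, 9], which is 7 values.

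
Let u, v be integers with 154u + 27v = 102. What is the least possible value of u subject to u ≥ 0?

gcd(154, 27):
  154 = 5×27 + 19
  27 = 1×19 + 8
  19 = 2×8 + 3
  8 = 2×3 + 2
  3 = 1×2 + 1
  2 = 2×1
so gcd(154, 27) = 1.
1 divides 102, so solutions exist.
Back-substitute for Bézout coefficients:
  1 = 3 - 1×2
  ... = 154×(10) + 27×(-57)
Scale by 102/1 = 102: (u₀, v₀) = (1020, -5814).
General solution: u = 1020 + 27t, v = -5814 - 154t for integer t.
u ≥ 0: smallest is 1020 mod 27 = 21 (at t = -37), with v = -116.

21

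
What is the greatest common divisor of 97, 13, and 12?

1

gcd(97, 13):
  97 = 7·13 + 6
  13 = 2·6 + 1
  6 = 6·1
so gcd(97, 13) = 1.
gcd(1, 12) = 1.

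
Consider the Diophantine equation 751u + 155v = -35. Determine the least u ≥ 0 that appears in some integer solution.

150

gcd(751, 155):
  751 = 4×155 + 131
  155 = 1×131 + 24
  131 = 5×24 + 11
  24 = 2×11 + 2
  11 = 5×2 + 1
  2 = 2×1
so gcd(751, 155) = 1.
1 divides -35, so solutions exist.
Back-substitute for Bézout coefficients:
  1 = 11 - 5×2
  ... = 751×(71) + 155×(-344)
Scale by -35/1 = -35: (u₀, v₀) = (-2485, 12040).
General solution: u = -2485 + 155t, v = 12040 - 751t for integer t.
u ≥ 0: smallest is -2485 mod 155 = 150 (at t = 17), with v = -727.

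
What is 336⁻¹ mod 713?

gcd(713, 336):
  713 = 2×336 + 41
  336 = 8×41 + 8
  41 = 5×8 + 1
  8 = 8×1
so gcd(713, 336) = 1.
Back-substitute for Bézout coefficients:
  1 = 41 - 5×8
  ... = 336×(-87) + 713×(41)
So 336×-87 ≡ 1 (mod 713), and -87 mod 713 = 626.

626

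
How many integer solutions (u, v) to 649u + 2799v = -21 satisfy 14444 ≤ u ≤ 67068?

gcd(2799, 649):
  2799 = 4·649 + 203
  649 = 3·203 + 40
  203 = 5·40 + 3
  40 = 13·3 + 1
  3 = 3·1
so gcd(2799, 649) = 1.
Back-substitute for Bézout coefficients:
  1 = 40 - 13·3
  ... = 649·(910) + 2799·(-211)
Scale by -21: particular solution (-19110, 4431); reduce u mod 2799: (483, -112).
General solution: u = 483 + 2799t, v = -112 - 649t for integer t.
14444 ≤ 483 + 2799t ≤ 67068 gives t ∈ [5, 23], which is 19 values.

19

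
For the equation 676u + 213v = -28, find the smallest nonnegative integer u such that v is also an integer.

5

gcd(676, 213):
  676 = 3*213 + 37
  213 = 5*37 + 28
  37 = 1*28 + 9
  28 = 3*9 + 1
  9 = 9*1
so gcd(676, 213) = 1.
1 divides -28, so solutions exist.
Back-substitute for Bézout coefficients:
  1 = 28 - 3*9
  ... = 676*(-23) + 213*(73)
Scale by -28/1 = -28: (u₀, v₀) = (644, -2044).
General solution: u = 644 + 213t, v = -2044 - 676t for integer t.
u ≥ 0: smallest is 644 mod 213 = 5 (at t = -3), with v = -16.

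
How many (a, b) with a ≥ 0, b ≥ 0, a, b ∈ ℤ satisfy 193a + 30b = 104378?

gcd(193, 30):
  193 = 6×30 + 13
  30 = 2×13 + 4
  13 = 3×4 + 1
  4 = 4×1
so gcd(193, 30) = 1.
Back-substitute for Bézout coefficients:
  1 = 13 - 3×4
  ... = 193×(7) + 30×(-45)
Scale by 104378: one solution is (730646, -4697010). Reduce a mod 30: (26, 3312).
General: a = 26 + 30t, b = 3312 - 193t.
a ≥ 0 ⇒ t ≥ 0; b ≥ 0 ⇒ t ≤ 17. So t ∈ [0, 17]: 18 solutions.

18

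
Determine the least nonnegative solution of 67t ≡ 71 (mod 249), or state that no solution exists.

146

gcd(249, 67):
  249 = 3×67 + 48
  67 = 1×48 + 19
  48 = 2×19 + 10
  19 = 1×10 + 9
  10 = 1×9 + 1
  9 = 9×1
so gcd(249, 67) = 1.
1 divides 71, so solutions exist.
Back-substitute for Bézout coefficients:
  1 = 10 - 1×9
  ... = 67×(-26) + 249×(7)
So 67×(-26) ≡ 1 (mod 249); multiply by 71: t ≡ -1846 (mod 249).
Smallest nonnegative: t = -1846 mod 249 = 146.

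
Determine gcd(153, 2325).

gcd(2325, 153) = 3  (2325 = 15×153 + 30, 153 = 5×30 + 3, 30 = 10×3).

3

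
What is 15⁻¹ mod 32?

15

gcd(32, 15) = 1.
By Bézout, 15*(15) + 32*(-7) = 1.
So 15*15 ≡ 1 (mod 32), and 15 mod 32 = 15.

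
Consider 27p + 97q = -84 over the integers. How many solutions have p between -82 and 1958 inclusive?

gcd(97, 27):
  97 = 3*27 + 16
  27 = 1*16 + 11
  16 = 1*11 + 5
  11 = 2*5 + 1
  5 = 5*1
so gcd(97, 27) = 1.
Back-substitute for Bézout coefficients:
  1 = 11 - 2*5
  ... = 27*(18) + 97*(-5)
Scale by -84: particular solution (-1512, 420); reduce p mod 97: (40, -12).
General solution: p = 40 + 97t, q = -12 - 27t for integer t.
-82 ≤ 40 + 97t ≤ 1958 gives t ∈ [-1, 19], which is 21 values.

21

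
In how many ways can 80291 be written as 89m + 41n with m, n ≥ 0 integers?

gcd(89, 41):
  89 = 2*41 + 7
  41 = 5*7 + 6
  7 = 1*6 + 1
  6 = 6*1
so gcd(89, 41) = 1.
Back-substitute for Bézout coefficients:
  1 = 7 - 1*6
  ... = 89*(6) + 41*(-13)
Scale by 80291: one solution is (481746, -1043783). Reduce m mod 41: (37, 1878).
General: m = 37 + 41t, n = 1878 - 89t.
m ≥ 0 ⇒ t ≥ 0; n ≥ 0 ⇒ t ≤ 21. So t ∈ [0, 21]: 22 solutions.

22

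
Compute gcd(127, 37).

1

gcd(127, 37) = 1  (127 = 3·37 + 16, 37 = 2·16 + 5, 16 = 3·5 + 1, 5 = 5·1).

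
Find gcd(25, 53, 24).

gcd(53, 25) = 1.
gcd(1, 24) = 1.

1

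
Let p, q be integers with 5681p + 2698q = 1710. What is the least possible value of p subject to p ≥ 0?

gcd(5681, 2698):
  5681 = 2*2698 + 285
  2698 = 9*285 + 133
  285 = 2*133 + 19
  133 = 7*19
so gcd(5681, 2698) = 19.
19 divides 1710, so solutions exist.
Back-substitute for Bézout coefficients:
  19 = 285 - 2*133
  ... = 5681*(19) + 2698*(-40)
Scale by 1710/19 = 90: (p₀, q₀) = (1710, -3600).
General solution: p = 1710 + 142t, q = -3600 - 299t for integer t.
p ≥ 0: smallest is 1710 mod 142 = 6 (at t = -12), with q = -12.

6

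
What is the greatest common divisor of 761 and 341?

1

gcd(761, 341):
  761 = 2·341 + 79
  341 = 4·79 + 25
  79 = 3·25 + 4
  25 = 6·4 + 1
  4 = 4·1
so gcd(761, 341) = 1.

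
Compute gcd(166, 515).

gcd(515, 166):
  515 = 3*166 + 17
  166 = 9*17 + 13
  17 = 1*13 + 4
  13 = 3*4 + 1
  4 = 4*1
so gcd(515, 166) = 1.

1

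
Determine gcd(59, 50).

1

gcd(59, 50):
  59 = 1*50 + 9
  50 = 5*9 + 5
  9 = 1*5 + 4
  5 = 1*4 + 1
  4 = 4*1
so gcd(59, 50) = 1.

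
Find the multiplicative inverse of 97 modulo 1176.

97

gcd(1176, 97):
  1176 = 12*97 + 12
  97 = 8*12 + 1
  12 = 12*1
so gcd(1176, 97) = 1.
Back-substitute for Bézout coefficients:
  1 = 97 - 8*12
  ... = 97*(97) + 1176*(-8)
So 97*97 ≡ 1 (mod 1176), and 97 mod 1176 = 97.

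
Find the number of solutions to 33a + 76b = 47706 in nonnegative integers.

19

gcd(76, 33):
  76 = 2·33 + 10
  33 = 3·10 + 3
  10 = 3·3 + 1
  3 = 3·1
so gcd(76, 33) = 1.
Back-substitute for Bézout coefficients:
  1 = 10 - 3·3
  ... = 33·(-23) + 76·(10)
Scale by 47706: one solution is (-1097238, 477060). Reduce a mod 76: (50, 606).
General: a = 50 + 76t, b = 606 - 33t.
a ≥ 0 ⇒ t ≥ 0; b ≥ 0 ⇒ t ≤ 18. So t ∈ [0, 18]: 19 solutions.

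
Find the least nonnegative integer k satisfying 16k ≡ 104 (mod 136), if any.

15

gcd(136, 16) = 8  (136 = 8*16 + 8, 16 = 2*8).
8 divides 104, so solutions exist.
Back-substituting, 16*(-8) + 136*(1) = 8.
So 16*(-8) ≡ 8 (mod 136); multiply by 13: k ≡ -104 (mod 17).
Smallest nonnegative: k = -104 mod 17 = 15.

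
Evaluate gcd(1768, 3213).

17

gcd(3213, 1768):
  3213 = 1·1768 + 1445
  1768 = 1·1445 + 323
  1445 = 4·323 + 153
  323 = 2·153 + 17
  153 = 9·17
so gcd(3213, 1768) = 17.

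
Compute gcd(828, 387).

gcd(828, 387):
  828 = 2*387 + 54
  387 = 7*54 + 9
  54 = 6*9
so gcd(828, 387) = 9.

9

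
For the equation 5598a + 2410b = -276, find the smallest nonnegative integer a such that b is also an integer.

gcd(5598, 2410):
  5598 = 2×2410 + 778
  2410 = 3×778 + 76
  778 = 10×76 + 18
  76 = 4×18 + 4
  18 = 4×4 + 2
  4 = 2×2
so gcd(5598, 2410) = 2.
2 divides -276, so solutions exist.
Back-substitute for Bézout coefficients:
  2 = 18 - 4×4
  ... = 5598×(539) + 2410×(-1252)
Scale by -276/2 = -138: (a₀, b₀) = (-74382, 172776).
General solution: a = -74382 + 1205t, b = 172776 - 2799t for integer t.
a ≥ 0: smallest is -74382 mod 1205 = 328 (at t = 62), with b = -762.

328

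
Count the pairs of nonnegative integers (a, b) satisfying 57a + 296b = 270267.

gcd(296, 57) = 1.
By Bézout, 57×(-135) + 296×(26) = 1.
One solution: (99, 894).
General: a = 99 + 296t, b = 894 - 57t.
a ≥ 0 ⇒ t ≥ 0; b ≥ 0 ⇒ t ≤ 15. So t ∈ [0, 15]: 16 solutions.

16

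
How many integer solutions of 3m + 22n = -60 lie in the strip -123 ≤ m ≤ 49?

8

gcd(22, 3) = 1.
By Bézout, 3·(-7) + 22·(1) = 1.
Particular solution: (2, -3).
General solution: m = 2 + 22t, n = -3 - 3t for integer t.
-123 ≤ 2 + 22t ≤ 49 gives t ∈ [-5, 2], which is 8 values.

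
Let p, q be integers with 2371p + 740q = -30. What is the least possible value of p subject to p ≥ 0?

gcd(2371, 740) = 1.
1 divides -30, so solutions exist.
By Bézout, 2371·(-49) + 740·(157) = 1.
Scale by -30/1 = -30: (p₀, q₀) = (1470, -4710).
General solution: p = 1470 + 740t, q = -4710 - 2371t for integer t.
p ≥ 0: smallest is 1470 mod 740 = 730 (at t = -1), with q = -2339.

730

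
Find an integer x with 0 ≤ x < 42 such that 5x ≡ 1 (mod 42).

17

gcd(42, 5) = 1  (42 = 8·5 + 2, 5 = 2·2 + 1, 2 = 2·1).
Back-substituting, 5·(17) + 42·(-2) = 1.
So 5·17 ≡ 1 (mod 42), and 17 mod 42 = 17.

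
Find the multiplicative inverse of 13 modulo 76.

gcd(76, 13):
  76 = 5*13 + 11
  13 = 1*11 + 2
  11 = 5*2 + 1
  2 = 2*1
so gcd(76, 13) = 1.
Back-substitute for Bézout coefficients:
  1 = 11 - 5*2
  ... = 13*(-35) + 76*(6)
So 13*-35 ≡ 1 (mod 76), and -35 mod 76 = 41.

41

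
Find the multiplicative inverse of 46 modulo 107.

gcd(107, 46) = 1.
By Bézout, 46×(7) + 107×(-3) = 1.
So 46×7 ≡ 1 (mod 107), and 7 mod 107 = 7.

7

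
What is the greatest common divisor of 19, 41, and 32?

gcd(41, 19):
  41 = 2×19 + 3
  19 = 6×3 + 1
  3 = 3×1
so gcd(41, 19) = 1.
gcd(1, 32) = 1.

1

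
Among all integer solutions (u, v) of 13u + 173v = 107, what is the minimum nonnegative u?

128

gcd(173, 13) = 1  (173 = 13*13 + 4, 13 = 3*4 + 1, 4 = 4*1).
1 divides 107, so solutions exist.
Back-substituting, 13*(40) + 173*(-3) = 1.
Scale by 107/1 = 107: (u₀, v₀) = (4280, -321).
General solution: u = 4280 + 173t, v = -321 - 13t for integer t.
u ≥ 0: smallest is 4280 mod 173 = 128 (at t = -24), with v = -9.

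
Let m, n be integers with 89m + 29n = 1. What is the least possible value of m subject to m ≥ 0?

15

gcd(89, 29) = 1.
1 divides 1, so solutions exist.
By Bézout, 89·(-14) + 29·(43) = 1.
Scale by 1/1 = 1: (m₀, n₀) = (-14, 43).
General solution: m = -14 + 29t, n = 43 - 89t for integer t.
m ≥ 0: smallest is -14 mod 29 = 15 (at t = 1), with n = -46.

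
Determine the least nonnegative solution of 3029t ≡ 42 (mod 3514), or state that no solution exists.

1036

gcd(3514, 3029) = 1  (3514 = 1*3029 + 485, 3029 = 6*485 + 119, 485 = 4*119 + 9, 119 = 13*9 + 2, 9 = 4*2 + 1, 2 = 2*1).
1 divides 42, so solutions exist.
Back-substituting, 3029*(-1565) + 3514*(1349) = 1.
So 3029*(-1565) ≡ 1 (mod 3514); multiply by 42: t ≡ -65730 (mod 3514).
Smallest nonnegative: t = -65730 mod 3514 = 1036.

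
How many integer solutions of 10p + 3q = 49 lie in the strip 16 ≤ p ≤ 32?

6

gcd(10, 3) = 1.
By Bézout, 10×(1) + 3×(-3) = 1.
Particular solution: (1, 13).
General solution: p = 1 + 3t, q = 13 - 10t for integer t.
16 ≤ 1 + 3t ≤ 32 gives t ∈ [5, 10], which is 6 values.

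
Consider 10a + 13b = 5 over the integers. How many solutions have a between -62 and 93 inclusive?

12

gcd(13, 10) = 1.
By Bézout, 10·(4) + 13·(-3) = 1.
Particular solution: (7, -5).
General solution: a = 7 + 13t, b = -5 - 10t for integer t.
-62 ≤ 7 + 13t ≤ 93 gives t ∈ [-5, 6], which is 12 values.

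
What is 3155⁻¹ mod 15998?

gcd(15998, 3155) = 1.
By Bézout, 3155*(-1937) + 15998*(382) = 1.
So 3155*-1937 ≡ 1 (mod 15998), and -1937 mod 15998 = 14061.

14061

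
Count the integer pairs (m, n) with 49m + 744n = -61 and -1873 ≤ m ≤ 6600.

gcd(744, 49):
  744 = 15*49 + 9
  49 = 5*9 + 4
  9 = 2*4 + 1
  4 = 4*1
so gcd(744, 49) = 1.
Back-substitute for Bézout coefficients:
  1 = 9 - 2*4
  ... = 49*(-167) + 744*(11)
Scale by -61: particular solution (10187, -671); reduce m mod 744: (515, -34).
General solution: m = 515 + 744t, n = -34 - 49t for integer t.
-1873 ≤ 515 + 744t ≤ 6600 gives t ∈ [-3, 8], which is 12 values.

12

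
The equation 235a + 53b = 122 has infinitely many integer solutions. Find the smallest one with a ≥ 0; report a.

gcd(235, 53) = 1.
1 divides 122, so solutions exist.
By Bézout, 235·(-23) + 53·(102) = 1.
Scale by 122/1 = 122: (a₀, b₀) = (-2806, 12444).
General solution: a = -2806 + 53t, b = 12444 - 235t for integer t.
a ≥ 0: smallest is -2806 mod 53 = 3 (at t = 53), with b = -11.

3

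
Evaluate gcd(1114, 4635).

1

gcd(4635, 1114):
  4635 = 4*1114 + 179
  1114 = 6*179 + 40
  179 = 4*40 + 19
  40 = 2*19 + 2
  19 = 9*2 + 1
  2 = 2*1
so gcd(4635, 1114) = 1.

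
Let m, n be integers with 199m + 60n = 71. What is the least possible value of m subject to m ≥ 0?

29

gcd(199, 60):
  199 = 3×60 + 19
  60 = 3×19 + 3
  19 = 6×3 + 1
  3 = 3×1
so gcd(199, 60) = 1.
1 divides 71, so solutions exist.
Back-substitute for Bézout coefficients:
  1 = 19 - 6×3
  ... = 199×(19) + 60×(-63)
Scale by 71/1 = 71: (m₀, n₀) = (1349, -4473).
General solution: m = 1349 + 60t, n = -4473 - 199t for integer t.
m ≥ 0: smallest is 1349 mod 60 = 29 (at t = -22), with n = -95.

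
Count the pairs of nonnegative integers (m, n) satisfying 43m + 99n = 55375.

gcd(99, 43) = 1.
By Bézout, 43×(-23) + 99×(10) = 1.
One solution: (10, 555).
General: m = 10 + 99t, n = 555 - 43t.
m ≥ 0 ⇒ t ≥ 0; n ≥ 0 ⇒ t ≤ 12. So t ∈ [0, 12]: 13 solutions.

13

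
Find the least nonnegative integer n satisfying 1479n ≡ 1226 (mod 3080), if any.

2454

gcd(3080, 1479) = 1  (3080 = 2×1479 + 122, 1479 = 12×122 + 15, 122 = 8×15 + 2, 15 = 7×2 + 1, 2 = 2×1).
1 divides 1226, so solutions exist.
Back-substituting, 1479×(1439) + 3080×(-691) = 1.
So 1479×(1439) ≡ 1 (mod 3080); multiply by 1226: n ≡ 1764214 (mod 3080).
Smallest nonnegative: n = 1764214 mod 3080 = 2454.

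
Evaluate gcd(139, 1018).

1

gcd(1018, 139) = 1  (1018 = 7·139 + 45, 139 = 3·45 + 4, 45 = 11·4 + 1, 4 = 4·1).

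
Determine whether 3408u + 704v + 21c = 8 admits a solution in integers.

gcd(3408, 704):
  3408 = 4×704 + 592
  704 = 1×592 + 112
  592 = 5×112 + 32
  112 = 3×32 + 16
  32 = 2×16
so gcd(3408, 704) = 16.
gcd(16, 21) = 1.
1 divides 8, so integer solutions exist.

yes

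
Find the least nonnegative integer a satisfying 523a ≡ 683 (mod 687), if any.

gcd(687, 523):
  687 = 1·523 + 164
  523 = 3·164 + 31
  164 = 5·31 + 9
  31 = 3·9 + 4
  9 = 2·4 + 1
  4 = 4·1
so gcd(687, 523) = 1.
1 divides 683, so solutions exist.
Back-substitute for Bézout coefficients:
  1 = 9 - 2·4
  ... = 523·(-155) + 687·(118)
So 523·(-155) ≡ 1 (mod 687); multiply by 683: a ≡ -105865 (mod 687).
Smallest nonnegative: a = -105865 mod 687 = 620.

620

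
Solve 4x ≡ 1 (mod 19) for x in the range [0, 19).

gcd(19, 4) = 1.
By Bézout, 4·(5) + 19·(-1) = 1.
So 4·5 ≡ 1 (mod 19), and 5 mod 19 = 5.

5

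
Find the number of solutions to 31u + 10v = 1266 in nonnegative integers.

4

gcd(31, 10):
  31 = 3·10 + 1
  10 = 10·1
so gcd(31, 10) = 1.
Back-substitute for Bézout coefficients:
  1 = 31 - 3·10
  ... = 31·(1) + 10·(-3)
Scale by 1266: one solution is (1266, -3798). Reduce u mod 10: (6, 108).
General: u = 6 + 10t, v = 108 - 31t.
u ≥ 0 ⇒ t ≥ 0; v ≥ 0 ⇒ t ≤ 3. So t ∈ [0, 3]: 4 solutions.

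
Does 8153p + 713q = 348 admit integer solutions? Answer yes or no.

gcd(8153, 713) = 31.
31 does not divide 348 (remainder 7), so no integer solutions.

no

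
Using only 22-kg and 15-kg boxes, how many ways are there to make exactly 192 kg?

Need nonnegative integers with 22j + 15k = 192.
gcd(22, 15) = 1, and 22·(-2) + 15·(3) = 1.
So (j₀, k₀) = (-384, 576); general j = -384 + 15t, k = 576 - 22t.
j ≥ 0 ⇒ t ≥ 26; k ≥ 0 ⇒ t ≤ 26. That's 1 value of t.

1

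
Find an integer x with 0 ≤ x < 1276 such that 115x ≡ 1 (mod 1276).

gcd(1276, 115) = 1.
By Bézout, 115*(-233) + 1276*(21) = 1.
So 115*-233 ≡ 1 (mod 1276), and -233 mod 1276 = 1043.

1043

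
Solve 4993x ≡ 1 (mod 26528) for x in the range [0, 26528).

gcd(26528, 4993) = 1.
By Bézout, 4993×(-8639) + 26528×(1626) = 1.
So 4993×-8639 ≡ 1 (mod 26528), and -8639 mod 26528 = 17889.

17889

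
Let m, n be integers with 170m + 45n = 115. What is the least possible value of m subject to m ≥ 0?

gcd(170, 45):
  170 = 3×45 + 35
  45 = 1×35 + 10
  35 = 3×10 + 5
  10 = 2×5
so gcd(170, 45) = 5.
5 divides 115, so solutions exist.
Back-substitute for Bézout coefficients:
  5 = 35 - 3×10
  ... = 170×(4) + 45×(-15)
Scale by 115/5 = 23: (m₀, n₀) = (92, -345).
General solution: m = 92 + 9t, n = -345 - 34t for integer t.
m ≥ 0: smallest is 92 mod 9 = 2 (at t = -10), with n = -5.

2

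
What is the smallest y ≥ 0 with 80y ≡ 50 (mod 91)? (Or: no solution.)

gcd(91, 80) = 1  (91 = 1*80 + 11, 80 = 7*11 + 3, 11 = 3*3 + 2, 3 = 1*2 + 1, 2 = 2*1).
1 divides 50, so solutions exist.
Back-substituting, 80*(33) + 91*(-29) = 1.
So 80*(33) ≡ 1 (mod 91); multiply by 50: y ≡ 1650 (mod 91).
Smallest nonnegative: y = 1650 mod 91 = 12.

12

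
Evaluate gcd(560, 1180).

gcd(1180, 560):
  1180 = 2*560 + 60
  560 = 9*60 + 20
  60 = 3*20
so gcd(1180, 560) = 20.

20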